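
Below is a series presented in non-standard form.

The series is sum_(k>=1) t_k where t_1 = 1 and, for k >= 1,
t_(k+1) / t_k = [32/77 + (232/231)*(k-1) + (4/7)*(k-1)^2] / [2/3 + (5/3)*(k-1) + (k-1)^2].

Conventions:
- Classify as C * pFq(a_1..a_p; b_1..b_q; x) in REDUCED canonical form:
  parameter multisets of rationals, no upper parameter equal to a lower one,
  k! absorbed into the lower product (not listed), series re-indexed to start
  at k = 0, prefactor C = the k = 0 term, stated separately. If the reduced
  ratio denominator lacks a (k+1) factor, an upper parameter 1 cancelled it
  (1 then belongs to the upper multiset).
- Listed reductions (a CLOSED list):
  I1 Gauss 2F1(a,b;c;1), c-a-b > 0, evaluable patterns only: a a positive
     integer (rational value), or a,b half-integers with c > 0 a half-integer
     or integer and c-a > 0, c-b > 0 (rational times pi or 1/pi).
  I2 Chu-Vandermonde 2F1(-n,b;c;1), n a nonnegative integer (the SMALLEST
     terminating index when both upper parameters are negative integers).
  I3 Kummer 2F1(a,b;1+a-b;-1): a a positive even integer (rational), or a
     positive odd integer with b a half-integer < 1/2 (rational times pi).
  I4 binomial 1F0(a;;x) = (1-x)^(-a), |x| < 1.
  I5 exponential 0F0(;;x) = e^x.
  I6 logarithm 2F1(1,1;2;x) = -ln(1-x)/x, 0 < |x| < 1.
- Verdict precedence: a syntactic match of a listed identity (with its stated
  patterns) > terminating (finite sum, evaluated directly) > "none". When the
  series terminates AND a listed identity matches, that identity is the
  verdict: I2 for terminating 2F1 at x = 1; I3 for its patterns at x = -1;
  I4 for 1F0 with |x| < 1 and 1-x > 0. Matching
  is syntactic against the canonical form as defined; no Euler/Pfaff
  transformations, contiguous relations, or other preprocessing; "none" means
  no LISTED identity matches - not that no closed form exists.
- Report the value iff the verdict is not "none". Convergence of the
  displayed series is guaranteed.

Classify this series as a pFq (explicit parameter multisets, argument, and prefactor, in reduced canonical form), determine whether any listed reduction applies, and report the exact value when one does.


Reduced: x = 4/7, 1F0, upper = {12/11}, lower = {-}, C = 1. Verdict: this is binomial (I4) (the 1F0 binomial series: exponent -12/11, x = 4/7). Value: (3/7)^(-12/11).

Key step: t_0 being 1, the expanded ratio factors over Q; prefactor 1, roots give parameters.
Adjacent-term ratio: r(k) = (4/7) * (k+12/11) / [(k+1)] - poly over poly, x = (4/7) from leading terms; C = 1 at k = 0.


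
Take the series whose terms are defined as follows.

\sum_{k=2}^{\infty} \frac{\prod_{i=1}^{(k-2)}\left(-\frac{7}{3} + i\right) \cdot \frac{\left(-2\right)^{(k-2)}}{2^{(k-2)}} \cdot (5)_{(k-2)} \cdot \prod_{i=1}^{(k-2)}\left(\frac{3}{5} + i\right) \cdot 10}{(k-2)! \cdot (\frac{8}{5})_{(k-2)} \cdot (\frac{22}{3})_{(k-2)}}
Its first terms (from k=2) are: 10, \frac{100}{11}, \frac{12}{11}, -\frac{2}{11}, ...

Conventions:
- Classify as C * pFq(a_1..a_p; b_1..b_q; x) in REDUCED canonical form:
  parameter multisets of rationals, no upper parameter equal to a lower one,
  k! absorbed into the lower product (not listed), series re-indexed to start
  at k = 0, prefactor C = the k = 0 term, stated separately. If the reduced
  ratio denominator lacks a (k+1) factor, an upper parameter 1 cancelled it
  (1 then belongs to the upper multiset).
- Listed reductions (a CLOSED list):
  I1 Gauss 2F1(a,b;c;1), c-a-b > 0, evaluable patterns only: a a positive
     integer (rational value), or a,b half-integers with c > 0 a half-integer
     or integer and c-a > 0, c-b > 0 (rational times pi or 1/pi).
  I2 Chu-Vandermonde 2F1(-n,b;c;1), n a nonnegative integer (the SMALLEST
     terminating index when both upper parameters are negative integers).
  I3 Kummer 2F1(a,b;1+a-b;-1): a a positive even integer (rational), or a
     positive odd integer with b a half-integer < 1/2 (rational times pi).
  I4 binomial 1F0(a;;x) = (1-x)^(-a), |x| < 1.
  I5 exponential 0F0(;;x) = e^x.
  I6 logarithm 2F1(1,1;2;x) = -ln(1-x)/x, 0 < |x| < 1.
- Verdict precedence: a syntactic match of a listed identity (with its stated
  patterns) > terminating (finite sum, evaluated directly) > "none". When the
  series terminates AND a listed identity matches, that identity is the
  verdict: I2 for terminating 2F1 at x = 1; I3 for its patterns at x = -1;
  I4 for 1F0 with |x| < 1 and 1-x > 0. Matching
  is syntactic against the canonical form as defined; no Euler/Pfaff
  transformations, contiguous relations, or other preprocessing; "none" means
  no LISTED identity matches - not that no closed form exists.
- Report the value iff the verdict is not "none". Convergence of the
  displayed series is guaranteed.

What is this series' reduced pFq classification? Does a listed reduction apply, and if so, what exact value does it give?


The tell: t_0 being 10, the two k-th powers (C = 10, x = -1) combine into one argument.
Step ratio: r(k) = -1 * (k-\frac{4}{3}) (k+5) / [(k+\frac{22}{3}) (k+1)] - poly over poly, x = -1 from leading terms; C = 10 at k = 0.

Canonical form: C = 10 times 2F1 with upper {-\frac{4}{3}, 5}, lower {\frac{22}{3}}, x = -1. Verdict: none - this 2F1 at x = -1 matches no listed pattern, and upper {-\frac{4}{3}, 5} holds no stopper.


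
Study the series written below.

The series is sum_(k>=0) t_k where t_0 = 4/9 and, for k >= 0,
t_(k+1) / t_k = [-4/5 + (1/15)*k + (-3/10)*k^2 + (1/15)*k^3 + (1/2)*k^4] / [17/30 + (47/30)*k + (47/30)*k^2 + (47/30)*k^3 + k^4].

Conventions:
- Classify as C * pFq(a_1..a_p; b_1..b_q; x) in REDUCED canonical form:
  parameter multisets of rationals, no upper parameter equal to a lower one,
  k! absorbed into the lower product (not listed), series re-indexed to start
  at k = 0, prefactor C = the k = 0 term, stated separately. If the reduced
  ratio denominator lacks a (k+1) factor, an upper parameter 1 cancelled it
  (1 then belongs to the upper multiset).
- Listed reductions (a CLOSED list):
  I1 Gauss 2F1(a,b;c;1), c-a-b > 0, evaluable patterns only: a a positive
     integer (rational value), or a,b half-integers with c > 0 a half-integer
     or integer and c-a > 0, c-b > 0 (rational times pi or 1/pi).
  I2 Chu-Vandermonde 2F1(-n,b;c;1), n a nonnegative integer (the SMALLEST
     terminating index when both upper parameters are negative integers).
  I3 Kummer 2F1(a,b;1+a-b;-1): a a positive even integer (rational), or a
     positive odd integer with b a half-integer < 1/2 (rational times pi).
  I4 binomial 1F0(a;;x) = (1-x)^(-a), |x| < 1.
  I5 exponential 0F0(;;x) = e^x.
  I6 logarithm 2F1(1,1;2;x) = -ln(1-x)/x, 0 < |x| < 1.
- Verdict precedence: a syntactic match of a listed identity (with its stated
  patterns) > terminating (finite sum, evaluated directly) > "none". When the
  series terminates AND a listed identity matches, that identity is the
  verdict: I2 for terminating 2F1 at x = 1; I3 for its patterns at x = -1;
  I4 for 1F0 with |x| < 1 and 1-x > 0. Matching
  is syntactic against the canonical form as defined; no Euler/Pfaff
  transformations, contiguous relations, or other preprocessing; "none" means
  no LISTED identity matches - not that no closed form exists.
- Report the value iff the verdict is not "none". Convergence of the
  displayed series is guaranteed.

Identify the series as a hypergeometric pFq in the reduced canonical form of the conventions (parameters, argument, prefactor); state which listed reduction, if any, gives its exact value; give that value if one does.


Structural cue: with t_0 = 4/9, roots of the ratio polynomials (C = 4/9, x = 1/2) are the negated parameters.
Ratio: r(k) = (1/2) * (k-6/5) (k+4/3) / [(k+17/30) (k+1)] - rational in k. x = (1/2); t_0 = 4/9; negate the roots.

Classification (C = 4/9): 2F1 with upper {-6/5, 4/3}, lower {17/30}, argument x = 1/2. Verdict: none (x = 1/2): each listed identity misses the multisets {-6/5, 4/3} ; {17/30}.


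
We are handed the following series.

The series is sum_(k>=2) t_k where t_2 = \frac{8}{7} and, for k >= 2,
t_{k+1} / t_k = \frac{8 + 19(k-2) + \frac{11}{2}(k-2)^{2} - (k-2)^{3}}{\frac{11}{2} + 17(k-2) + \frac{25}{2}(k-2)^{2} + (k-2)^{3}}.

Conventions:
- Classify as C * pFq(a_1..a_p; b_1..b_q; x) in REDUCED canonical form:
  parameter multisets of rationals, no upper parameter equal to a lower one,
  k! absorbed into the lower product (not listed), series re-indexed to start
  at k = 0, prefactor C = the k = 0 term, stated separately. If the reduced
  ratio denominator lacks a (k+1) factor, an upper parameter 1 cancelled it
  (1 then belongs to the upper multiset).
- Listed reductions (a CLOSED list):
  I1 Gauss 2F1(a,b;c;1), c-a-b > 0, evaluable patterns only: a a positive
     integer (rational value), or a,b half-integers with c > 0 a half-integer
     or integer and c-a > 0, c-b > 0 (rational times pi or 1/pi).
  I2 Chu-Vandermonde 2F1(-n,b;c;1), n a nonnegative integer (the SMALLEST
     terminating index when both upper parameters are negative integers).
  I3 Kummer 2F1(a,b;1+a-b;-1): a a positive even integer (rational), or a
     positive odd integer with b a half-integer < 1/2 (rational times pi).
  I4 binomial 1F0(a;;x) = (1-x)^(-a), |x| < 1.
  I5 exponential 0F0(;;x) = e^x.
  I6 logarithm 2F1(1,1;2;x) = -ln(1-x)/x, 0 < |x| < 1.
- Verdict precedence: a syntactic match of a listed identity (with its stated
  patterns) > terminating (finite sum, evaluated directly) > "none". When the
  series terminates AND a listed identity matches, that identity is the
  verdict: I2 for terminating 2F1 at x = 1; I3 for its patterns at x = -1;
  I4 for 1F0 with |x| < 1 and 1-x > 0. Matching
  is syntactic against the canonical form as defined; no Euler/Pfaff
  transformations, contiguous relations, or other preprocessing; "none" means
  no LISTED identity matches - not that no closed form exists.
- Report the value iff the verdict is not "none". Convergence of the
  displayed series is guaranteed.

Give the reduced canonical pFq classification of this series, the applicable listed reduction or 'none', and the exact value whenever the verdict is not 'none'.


The series (x = -1) is 2F1: upper {-8, 2}, lower {11}, prefactor \frac{8}{7}. Verdict: this is the Kummer evaluation I3 (x = -1; c = 11 equals 1+a-b for upper {-8, 2}: listed pattern). Sum: \frac{40}{7}.

First insight: with t_0 = \frac{8}{7}, the ratio is unreduced: k + 1/2 divides both sides (prefactor 8/7).
Step ratio: r(k) = -1 * (k-8) (k+2) / [(k+11) (k+1)] - poly over poly, x = -1 from leading terms; C = \frac{8}{7} at k = 0.


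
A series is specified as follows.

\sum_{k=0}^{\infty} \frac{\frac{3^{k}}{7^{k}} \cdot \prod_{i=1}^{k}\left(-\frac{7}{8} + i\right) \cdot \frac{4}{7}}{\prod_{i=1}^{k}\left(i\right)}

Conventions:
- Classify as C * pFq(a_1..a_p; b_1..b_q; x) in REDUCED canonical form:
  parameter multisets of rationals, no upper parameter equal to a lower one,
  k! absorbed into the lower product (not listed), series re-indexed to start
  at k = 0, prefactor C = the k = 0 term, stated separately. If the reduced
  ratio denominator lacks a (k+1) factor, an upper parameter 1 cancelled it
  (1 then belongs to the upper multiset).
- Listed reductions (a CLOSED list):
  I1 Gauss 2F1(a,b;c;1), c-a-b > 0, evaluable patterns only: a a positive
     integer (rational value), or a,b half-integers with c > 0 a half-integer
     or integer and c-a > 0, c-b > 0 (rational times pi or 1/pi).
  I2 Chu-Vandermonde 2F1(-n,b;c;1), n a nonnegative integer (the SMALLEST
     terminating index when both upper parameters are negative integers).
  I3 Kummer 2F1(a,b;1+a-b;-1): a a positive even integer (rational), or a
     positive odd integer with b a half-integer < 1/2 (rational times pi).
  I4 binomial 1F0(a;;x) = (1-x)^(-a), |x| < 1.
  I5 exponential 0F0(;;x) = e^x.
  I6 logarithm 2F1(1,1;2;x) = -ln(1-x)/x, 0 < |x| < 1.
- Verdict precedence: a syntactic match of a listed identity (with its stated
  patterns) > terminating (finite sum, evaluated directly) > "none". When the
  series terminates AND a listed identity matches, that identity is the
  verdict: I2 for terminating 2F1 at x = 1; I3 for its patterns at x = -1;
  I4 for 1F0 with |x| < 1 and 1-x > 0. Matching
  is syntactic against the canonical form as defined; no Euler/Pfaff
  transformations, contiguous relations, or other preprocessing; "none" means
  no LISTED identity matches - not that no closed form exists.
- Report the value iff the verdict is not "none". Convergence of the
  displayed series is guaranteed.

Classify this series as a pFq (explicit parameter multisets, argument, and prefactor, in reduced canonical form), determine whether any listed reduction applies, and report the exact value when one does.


Classification (C = \frac{4}{7}): 1F0 with upper {\frac{1}{8}}, lower {-}, argument x = \frac{3}{7}. Verdict: the binomial series (I4) fires (the 1F0 binomial series: exponent -1/8, x = \frac{3}{7}). Hence: \frac{4}{7} \cdot \left(\frac{4}{7}\right)^{-\frac{1}{8}}.

Structural cue: with t_0 = \frac{4}{7}, the two geometric factors (C = 4/7, x = 3/7) combine into one argument.
Term ratio: r(k) = \frac{3}{7} * (k+\frac{1}{8}) / [(k+1)] ; factor over Q: parameters, x = \frac{3}{7}, and C = \frac{4}{7}.


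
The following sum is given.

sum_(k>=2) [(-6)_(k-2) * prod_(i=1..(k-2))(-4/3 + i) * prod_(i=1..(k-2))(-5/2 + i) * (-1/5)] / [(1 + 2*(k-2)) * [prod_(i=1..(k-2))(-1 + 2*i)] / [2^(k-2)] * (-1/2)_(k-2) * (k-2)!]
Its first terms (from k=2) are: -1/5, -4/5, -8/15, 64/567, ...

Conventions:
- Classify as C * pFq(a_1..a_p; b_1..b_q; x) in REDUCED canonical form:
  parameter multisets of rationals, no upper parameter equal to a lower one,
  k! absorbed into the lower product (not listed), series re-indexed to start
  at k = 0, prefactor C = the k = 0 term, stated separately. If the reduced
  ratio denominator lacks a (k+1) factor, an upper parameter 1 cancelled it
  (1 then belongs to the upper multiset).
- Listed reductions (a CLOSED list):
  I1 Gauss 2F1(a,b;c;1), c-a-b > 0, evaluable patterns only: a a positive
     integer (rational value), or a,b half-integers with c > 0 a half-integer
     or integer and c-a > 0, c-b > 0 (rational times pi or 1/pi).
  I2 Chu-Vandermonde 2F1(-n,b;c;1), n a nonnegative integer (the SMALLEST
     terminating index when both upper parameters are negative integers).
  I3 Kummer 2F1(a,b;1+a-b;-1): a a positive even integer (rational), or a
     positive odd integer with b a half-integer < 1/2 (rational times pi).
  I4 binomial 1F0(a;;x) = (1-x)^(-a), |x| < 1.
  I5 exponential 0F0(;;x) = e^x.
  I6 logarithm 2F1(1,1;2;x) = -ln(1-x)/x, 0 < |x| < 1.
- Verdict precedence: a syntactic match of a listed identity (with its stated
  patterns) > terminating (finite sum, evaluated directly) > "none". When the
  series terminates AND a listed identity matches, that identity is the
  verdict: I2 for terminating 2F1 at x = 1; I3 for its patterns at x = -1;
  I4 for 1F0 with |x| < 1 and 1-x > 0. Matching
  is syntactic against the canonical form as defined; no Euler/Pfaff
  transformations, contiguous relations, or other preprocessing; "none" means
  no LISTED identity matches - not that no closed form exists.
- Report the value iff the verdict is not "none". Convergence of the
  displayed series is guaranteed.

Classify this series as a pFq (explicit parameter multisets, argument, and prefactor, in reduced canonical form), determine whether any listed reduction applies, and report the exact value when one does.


Classification (C = -1/5): 3F2 with upper {-6, -3/2, -1/3}, lower {-1/2, 3/2}, argument x = 1. Verdict: terminating - no listed pattern fits, but -6 in the upper list cuts the series at k = 6; direct evaluation. Its exact value is -271830161/188071065.

Key step: t_0 = -1/5 here, and the running product (prefactor -1/5) telescopes to a rising factorial.
Consecutive-term ratio: r(k) = 1 * (k-6) (k-3/2) (k-1/3) / [(k-1/2) (k+3/2) (k+1)] - poly over poly, x = 1 from leading terms; C = -1/5 at k = 0.


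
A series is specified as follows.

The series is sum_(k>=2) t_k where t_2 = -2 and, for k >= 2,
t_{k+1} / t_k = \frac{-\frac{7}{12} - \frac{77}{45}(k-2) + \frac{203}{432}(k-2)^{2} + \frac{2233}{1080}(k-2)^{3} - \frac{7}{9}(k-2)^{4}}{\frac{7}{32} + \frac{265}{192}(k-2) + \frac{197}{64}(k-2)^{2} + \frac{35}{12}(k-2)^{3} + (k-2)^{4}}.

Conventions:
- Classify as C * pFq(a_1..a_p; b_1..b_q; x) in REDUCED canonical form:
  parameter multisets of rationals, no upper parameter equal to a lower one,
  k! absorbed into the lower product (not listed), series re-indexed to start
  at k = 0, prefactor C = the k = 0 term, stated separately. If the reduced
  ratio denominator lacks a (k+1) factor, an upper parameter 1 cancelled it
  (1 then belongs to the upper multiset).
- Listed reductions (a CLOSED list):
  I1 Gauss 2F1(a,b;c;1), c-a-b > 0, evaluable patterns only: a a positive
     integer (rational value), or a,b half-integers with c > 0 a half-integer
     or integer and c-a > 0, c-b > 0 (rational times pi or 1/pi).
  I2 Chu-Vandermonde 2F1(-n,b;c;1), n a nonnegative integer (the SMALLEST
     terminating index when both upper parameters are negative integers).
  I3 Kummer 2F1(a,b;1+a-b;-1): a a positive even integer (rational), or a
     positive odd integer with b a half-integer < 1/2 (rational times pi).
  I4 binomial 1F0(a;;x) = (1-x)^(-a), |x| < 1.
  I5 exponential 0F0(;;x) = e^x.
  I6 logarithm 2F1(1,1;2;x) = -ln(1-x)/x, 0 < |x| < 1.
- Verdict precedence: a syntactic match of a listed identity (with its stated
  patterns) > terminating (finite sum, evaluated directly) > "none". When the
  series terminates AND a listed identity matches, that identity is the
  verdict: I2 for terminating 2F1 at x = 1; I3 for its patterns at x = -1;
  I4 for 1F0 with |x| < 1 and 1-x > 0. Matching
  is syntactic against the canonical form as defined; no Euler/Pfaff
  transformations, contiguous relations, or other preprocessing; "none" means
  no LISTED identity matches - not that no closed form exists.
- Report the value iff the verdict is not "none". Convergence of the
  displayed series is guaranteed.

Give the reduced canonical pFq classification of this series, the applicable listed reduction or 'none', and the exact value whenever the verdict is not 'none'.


Canonical form: C = -2 times 2F1 with upper {-\frac{5}{2}, -\frac{6}{5}}, lower {\frac{7}{8}}, x = -\frac{7}{9}. Verdict: none. No listed pattern accepts 2F1(-\frac{5}{2}, -\frac{6}{5}; \frac{7}{8}; -\frac{7}{9}).

The tell: t_0 = -2 here, and the parameter 3/8 appears in both the upper and lower lists and cancels (alongside the other common factor).
Consecutive-term ratio: r(k) = -\frac{7}{9} * (k-\frac{5}{2}) (k-\frac{6}{5}) / [(k+\frac{7}{8}) (k+1)] - rational in k. x = -\frac{7}{9}; t_0 = -2; negate the roots.


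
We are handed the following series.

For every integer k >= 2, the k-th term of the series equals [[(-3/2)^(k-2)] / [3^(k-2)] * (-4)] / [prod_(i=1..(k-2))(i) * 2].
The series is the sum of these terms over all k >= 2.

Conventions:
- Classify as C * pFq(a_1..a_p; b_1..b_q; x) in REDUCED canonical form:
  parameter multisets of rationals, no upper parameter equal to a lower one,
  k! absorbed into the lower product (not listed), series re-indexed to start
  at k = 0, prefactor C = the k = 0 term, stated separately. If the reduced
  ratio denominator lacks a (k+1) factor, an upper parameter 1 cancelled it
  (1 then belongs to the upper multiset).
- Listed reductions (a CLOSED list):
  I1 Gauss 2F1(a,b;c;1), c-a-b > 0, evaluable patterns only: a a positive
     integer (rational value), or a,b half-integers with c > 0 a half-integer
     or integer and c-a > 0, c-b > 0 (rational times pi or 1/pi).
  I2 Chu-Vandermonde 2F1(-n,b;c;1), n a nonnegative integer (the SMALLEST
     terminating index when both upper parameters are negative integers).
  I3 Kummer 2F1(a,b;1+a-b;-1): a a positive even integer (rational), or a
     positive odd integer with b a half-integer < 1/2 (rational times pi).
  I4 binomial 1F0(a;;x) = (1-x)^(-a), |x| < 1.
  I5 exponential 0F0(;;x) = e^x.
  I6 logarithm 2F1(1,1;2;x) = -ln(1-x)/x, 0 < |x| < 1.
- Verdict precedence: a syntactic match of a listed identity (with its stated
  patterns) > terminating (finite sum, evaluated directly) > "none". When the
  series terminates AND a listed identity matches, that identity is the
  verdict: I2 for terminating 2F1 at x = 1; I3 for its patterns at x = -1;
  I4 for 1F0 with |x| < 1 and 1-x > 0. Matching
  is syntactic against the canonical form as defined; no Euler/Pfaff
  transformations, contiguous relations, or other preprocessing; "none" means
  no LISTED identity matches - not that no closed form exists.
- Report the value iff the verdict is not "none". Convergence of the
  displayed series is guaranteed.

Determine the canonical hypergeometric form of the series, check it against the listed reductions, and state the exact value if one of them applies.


With C = -2: the canonical form is 0F0(-; -; -1/2). Verdict (x = -1/2): the exponential series (I5) applies (the 0F0 exponential series at x = -1/2). Exact value: (-2) * e^(-1/2).

Key step: with t_0 = -2, the two k-th powers (prefactor -2) combine into one argument.
Adjacent-term ratio: r(k) = (-1/2) * 1 / [(k+1)] - poly over poly, x = (-1/2) from leading terms; C = -2 at k = 0.


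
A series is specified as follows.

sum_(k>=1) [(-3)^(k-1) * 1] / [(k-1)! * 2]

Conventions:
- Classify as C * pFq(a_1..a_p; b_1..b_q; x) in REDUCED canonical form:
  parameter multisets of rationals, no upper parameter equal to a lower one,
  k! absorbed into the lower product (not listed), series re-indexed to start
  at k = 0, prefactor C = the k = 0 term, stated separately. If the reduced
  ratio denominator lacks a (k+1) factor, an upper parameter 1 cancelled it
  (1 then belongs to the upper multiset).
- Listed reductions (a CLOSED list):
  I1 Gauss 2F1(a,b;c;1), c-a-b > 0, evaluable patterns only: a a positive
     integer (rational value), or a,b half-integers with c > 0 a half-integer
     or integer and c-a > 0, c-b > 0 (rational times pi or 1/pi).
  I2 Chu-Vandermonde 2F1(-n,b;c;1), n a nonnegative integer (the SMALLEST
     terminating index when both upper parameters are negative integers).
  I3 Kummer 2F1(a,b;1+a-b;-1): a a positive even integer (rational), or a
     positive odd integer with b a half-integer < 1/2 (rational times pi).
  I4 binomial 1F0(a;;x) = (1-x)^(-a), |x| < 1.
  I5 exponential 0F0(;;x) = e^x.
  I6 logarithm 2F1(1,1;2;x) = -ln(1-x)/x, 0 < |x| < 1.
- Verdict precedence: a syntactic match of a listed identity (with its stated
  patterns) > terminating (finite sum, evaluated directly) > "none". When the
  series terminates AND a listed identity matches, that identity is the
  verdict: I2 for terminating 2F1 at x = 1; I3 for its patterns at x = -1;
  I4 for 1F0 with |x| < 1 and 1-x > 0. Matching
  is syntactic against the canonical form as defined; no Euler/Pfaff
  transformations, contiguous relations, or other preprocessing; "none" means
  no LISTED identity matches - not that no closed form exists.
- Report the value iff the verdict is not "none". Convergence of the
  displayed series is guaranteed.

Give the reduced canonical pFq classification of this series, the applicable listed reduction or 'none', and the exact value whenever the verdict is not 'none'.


Classification (C = 1/2): 0F0 with upper {-}, lower {-}, argument x = -3. Verdict at x = -3: exponential (I5) matches (the 0F0 exponential series at x = -3). Exact value: (1/2) * e^(-3).

Structural cue: with t_0 = 1/2, the constant factors (C = 1/2) combine into one prefactor.
Term ratio: r(k) = (-3) * 1 / [(k+1)] - rational; roots negated = parameters, x = (-3), C = 1/2.


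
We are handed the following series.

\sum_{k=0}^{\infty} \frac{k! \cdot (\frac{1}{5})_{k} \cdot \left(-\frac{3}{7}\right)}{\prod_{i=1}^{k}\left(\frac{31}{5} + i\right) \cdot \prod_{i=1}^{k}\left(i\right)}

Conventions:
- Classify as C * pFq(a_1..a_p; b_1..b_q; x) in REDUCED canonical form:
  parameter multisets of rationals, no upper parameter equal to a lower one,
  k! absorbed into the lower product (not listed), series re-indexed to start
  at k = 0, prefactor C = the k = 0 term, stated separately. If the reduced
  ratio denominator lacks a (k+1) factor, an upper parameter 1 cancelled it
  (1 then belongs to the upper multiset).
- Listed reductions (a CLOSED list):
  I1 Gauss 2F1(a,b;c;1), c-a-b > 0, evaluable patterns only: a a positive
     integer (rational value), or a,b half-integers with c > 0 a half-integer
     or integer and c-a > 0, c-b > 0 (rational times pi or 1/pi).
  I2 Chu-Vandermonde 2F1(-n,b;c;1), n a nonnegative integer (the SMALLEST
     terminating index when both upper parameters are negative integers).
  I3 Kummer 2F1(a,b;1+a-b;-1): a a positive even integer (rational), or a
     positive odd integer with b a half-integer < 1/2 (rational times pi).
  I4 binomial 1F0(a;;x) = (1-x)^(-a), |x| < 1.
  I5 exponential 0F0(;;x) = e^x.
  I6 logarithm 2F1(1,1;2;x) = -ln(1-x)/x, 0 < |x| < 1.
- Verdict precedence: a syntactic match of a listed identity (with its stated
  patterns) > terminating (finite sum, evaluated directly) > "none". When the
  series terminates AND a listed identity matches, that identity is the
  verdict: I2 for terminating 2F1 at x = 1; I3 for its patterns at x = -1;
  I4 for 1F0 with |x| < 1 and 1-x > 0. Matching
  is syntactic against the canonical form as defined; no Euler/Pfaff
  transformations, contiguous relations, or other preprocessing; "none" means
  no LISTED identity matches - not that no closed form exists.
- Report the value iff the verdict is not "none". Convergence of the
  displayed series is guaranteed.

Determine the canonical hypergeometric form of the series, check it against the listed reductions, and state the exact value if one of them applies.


Prefactor -\frac{3}{7}, argument 1: 2F1 with upper {\frac{1}{5}, 1} over lower {\frac{36}{5}}. Verdict: Gauss (I1, integer-parameter pattern) matches (x = 1: the Gamma ratio telescopes since c-a-b = 6 > 0 and a = 1 in Z>0). Value: -\frac{31}{70}.

Key observation: t_0 = -\frac{3}{7} here, and the product of the first k integers (prefactor -3/7) is k!.
Step ratio: r(k) = 1 * (k+\frac{1}{5}) (k+1) / [(k+\frac{36}{5}) (k+1)] - rational in k, leading ratio 1; with t_0 = -\frac{3}{7}, classification follows.


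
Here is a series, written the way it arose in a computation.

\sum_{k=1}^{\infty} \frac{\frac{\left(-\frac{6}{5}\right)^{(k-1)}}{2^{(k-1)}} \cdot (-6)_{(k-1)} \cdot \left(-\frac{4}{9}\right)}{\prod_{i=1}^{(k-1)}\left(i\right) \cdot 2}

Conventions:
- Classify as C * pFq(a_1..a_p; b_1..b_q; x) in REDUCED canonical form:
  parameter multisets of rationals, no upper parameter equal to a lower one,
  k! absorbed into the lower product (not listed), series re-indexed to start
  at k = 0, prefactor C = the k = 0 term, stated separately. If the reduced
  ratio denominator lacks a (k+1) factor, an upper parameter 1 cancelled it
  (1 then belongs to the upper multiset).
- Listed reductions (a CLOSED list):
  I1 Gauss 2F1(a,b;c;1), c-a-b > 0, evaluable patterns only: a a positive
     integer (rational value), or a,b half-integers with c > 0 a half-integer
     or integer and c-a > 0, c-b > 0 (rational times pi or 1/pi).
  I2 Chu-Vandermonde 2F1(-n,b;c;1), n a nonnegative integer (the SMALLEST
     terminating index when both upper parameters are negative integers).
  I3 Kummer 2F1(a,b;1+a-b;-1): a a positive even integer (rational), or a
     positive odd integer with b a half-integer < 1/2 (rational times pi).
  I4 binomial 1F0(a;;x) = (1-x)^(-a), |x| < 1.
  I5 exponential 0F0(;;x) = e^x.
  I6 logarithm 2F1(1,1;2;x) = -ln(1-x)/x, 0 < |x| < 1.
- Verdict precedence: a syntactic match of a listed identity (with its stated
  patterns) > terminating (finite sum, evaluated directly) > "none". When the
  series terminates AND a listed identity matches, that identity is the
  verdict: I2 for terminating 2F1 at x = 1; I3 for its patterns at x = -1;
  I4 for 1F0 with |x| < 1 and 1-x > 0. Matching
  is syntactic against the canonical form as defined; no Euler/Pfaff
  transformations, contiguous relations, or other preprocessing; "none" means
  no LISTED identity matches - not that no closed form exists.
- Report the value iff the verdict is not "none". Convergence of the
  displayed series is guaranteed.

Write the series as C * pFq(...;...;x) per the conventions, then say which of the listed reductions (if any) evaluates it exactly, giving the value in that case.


The series (x = -\frac{3}{5}) is 1F0: upper {-6}, lower {-}, prefactor -\frac{2}{9}. Verdict: the I4 binomial reduction applies (the 1F0 binomial series: exponent 6, x = -\frac{3}{5}). Exact value: -\frac{524288}{140625}.

Key step: x = -\frac{3}{5} and the product of the first k integers (prefactor -2/9) is k!.
Term ratio: r(k) = -\frac{3}{5} * (k-6) / [(k+1)] - rational in k. x = -\frac{3}{5}; t_0 = -\frac{2}{9}; negate the roots.


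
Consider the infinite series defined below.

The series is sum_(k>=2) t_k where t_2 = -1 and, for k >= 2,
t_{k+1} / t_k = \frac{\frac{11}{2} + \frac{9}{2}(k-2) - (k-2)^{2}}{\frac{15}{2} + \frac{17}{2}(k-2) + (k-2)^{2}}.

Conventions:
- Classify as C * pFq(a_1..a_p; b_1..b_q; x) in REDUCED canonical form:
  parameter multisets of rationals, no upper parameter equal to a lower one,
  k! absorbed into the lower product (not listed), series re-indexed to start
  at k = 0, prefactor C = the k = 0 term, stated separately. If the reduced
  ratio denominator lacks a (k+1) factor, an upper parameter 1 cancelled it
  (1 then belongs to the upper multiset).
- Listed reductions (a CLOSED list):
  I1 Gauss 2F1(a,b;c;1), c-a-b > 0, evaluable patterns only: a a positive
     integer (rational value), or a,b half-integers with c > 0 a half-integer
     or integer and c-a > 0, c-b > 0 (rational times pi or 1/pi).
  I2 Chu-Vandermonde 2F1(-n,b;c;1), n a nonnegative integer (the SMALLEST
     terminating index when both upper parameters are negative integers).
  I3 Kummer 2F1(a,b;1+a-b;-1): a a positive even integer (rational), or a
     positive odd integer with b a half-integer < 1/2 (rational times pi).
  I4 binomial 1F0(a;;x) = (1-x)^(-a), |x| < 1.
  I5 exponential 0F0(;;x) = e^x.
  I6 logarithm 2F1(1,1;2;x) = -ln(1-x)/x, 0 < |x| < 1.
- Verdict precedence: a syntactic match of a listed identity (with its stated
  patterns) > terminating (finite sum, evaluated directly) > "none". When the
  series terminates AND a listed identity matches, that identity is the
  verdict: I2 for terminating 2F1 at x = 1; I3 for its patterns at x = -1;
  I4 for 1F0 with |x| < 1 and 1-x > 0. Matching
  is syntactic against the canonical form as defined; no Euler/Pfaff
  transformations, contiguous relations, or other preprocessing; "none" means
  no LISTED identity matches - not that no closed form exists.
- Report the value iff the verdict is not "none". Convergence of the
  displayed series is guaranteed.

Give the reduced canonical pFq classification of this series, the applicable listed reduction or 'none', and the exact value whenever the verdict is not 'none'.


Reduced: x = -1, 2F1, upper = {-\frac{11}{2}, 1}, lower = {\frac{15}{2}}, C = -1. Verdict: the Kummer evaluation I3 applies (x = -1; c = \frac{15}{2} equals 1+a-b for upper {-\frac{11}{2}, 1}: listed pattern). Its exact value is \left(-\frac{3003}{4096}\right) \cdot \pi.

Key step: t_0 = -1 here, and roots of the ratio polynomials (prefactor -1) are the negated parameters.
Term ratio: r(k) = -1 * (k-\frac{11}{2}) (k+1) / [(k+\frac{15}{2}) (k+1)] ; factor over Q: parameters, x = -1, and C = -1.


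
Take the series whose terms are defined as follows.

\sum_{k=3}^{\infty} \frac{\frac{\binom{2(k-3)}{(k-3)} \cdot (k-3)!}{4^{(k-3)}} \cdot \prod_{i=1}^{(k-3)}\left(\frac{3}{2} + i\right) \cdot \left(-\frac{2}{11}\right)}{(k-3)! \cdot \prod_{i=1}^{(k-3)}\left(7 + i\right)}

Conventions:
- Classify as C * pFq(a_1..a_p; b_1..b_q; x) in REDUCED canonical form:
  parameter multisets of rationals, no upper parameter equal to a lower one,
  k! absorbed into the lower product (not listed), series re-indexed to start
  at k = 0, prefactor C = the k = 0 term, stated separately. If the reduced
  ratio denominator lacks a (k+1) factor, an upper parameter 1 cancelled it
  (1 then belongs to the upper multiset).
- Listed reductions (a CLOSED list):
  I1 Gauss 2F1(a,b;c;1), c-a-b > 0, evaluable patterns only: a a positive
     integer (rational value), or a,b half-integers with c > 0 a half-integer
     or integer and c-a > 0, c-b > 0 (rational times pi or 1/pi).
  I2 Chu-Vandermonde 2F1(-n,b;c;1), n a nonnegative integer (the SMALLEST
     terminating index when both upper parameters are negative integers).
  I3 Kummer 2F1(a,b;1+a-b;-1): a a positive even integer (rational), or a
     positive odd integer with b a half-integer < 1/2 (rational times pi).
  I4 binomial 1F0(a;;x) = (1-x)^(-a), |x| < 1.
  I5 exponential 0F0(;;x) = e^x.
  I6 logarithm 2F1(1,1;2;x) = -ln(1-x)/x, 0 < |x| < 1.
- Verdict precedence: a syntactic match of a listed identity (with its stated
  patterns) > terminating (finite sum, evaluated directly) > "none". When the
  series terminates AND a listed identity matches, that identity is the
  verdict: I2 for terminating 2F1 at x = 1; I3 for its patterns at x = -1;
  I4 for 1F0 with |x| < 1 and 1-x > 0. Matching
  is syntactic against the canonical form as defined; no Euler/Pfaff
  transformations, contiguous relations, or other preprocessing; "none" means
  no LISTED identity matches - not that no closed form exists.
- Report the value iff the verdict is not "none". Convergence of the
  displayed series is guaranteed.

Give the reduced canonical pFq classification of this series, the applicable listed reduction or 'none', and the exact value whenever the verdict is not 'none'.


Key observation: with t_0 = -\frac{2}{11}, the lower running product (prefactor -2/11) is a rising factorial.
Term ratio: r(k) = 1 * (k+\frac{1}{2}) (k+\frac{5}{2}) / [(k+8) (k+1)] ; factor over Q: parameters, x = 1, and C = -\frac{2}{11}.

Reduced: x = 1, 2F1, upper = {\frac{1}{2}, \frac{5}{2}}, lower = {8}, C = -\frac{2}{11}. Verdict (x = 1): Gauss's theorem I1 (half-integer case) applies (x = 1; upper {\frac{1}{2}, \frac{5}{2}} half-integers, c = 8 in the evaluable pattern). Sum: \left(-\frac{1048576}{1486485}\right) / \pi.


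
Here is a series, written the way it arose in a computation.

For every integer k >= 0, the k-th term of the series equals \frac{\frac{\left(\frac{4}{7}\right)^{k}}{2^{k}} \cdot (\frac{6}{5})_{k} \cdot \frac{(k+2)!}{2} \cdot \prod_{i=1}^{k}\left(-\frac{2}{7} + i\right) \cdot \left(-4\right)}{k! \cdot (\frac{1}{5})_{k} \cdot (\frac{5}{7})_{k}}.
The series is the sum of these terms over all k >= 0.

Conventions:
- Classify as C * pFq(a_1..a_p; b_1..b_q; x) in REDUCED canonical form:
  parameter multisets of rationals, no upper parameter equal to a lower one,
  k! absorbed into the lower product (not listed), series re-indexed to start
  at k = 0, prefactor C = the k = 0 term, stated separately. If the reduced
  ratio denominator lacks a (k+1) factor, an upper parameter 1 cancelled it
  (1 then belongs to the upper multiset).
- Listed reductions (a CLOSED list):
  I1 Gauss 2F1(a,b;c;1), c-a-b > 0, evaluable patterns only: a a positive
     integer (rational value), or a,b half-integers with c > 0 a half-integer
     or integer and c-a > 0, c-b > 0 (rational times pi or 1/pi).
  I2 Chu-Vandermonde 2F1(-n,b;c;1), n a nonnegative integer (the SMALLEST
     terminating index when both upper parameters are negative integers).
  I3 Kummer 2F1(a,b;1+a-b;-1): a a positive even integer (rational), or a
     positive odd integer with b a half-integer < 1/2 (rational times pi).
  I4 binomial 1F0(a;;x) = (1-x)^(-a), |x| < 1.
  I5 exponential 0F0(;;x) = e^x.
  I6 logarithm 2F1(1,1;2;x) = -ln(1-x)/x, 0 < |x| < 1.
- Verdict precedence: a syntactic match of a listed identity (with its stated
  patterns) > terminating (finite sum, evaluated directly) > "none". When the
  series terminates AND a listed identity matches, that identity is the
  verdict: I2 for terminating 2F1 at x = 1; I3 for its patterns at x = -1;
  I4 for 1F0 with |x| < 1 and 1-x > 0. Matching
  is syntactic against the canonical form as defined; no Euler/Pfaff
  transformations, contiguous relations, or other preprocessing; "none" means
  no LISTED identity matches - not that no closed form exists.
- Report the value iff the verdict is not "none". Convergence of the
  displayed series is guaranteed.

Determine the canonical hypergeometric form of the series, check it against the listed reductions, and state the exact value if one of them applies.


Structural cue: x = \frac{2}{7} and the parameter 5/7 appears in both the upper and lower lists and cancels.
Adjacent-term ratio: r(k) = \frac{2}{7} * (k+\frac{6}{5}) (k+3) / [(k+\frac{1}{5}) (k+1)] - poly over poly, x = \frac{2}{7} from leading terms; C = -4 at k = 0.

With C = -4: the canonical form is 2F1(\frac{6}{5}, 3; \frac{1}{5}; \frac{2}{7}). Verdict: none - at argument \frac{2}{7} the multisets {\frac{6}{5}, 3} ; {\frac{1}{5}} match no listed identity.


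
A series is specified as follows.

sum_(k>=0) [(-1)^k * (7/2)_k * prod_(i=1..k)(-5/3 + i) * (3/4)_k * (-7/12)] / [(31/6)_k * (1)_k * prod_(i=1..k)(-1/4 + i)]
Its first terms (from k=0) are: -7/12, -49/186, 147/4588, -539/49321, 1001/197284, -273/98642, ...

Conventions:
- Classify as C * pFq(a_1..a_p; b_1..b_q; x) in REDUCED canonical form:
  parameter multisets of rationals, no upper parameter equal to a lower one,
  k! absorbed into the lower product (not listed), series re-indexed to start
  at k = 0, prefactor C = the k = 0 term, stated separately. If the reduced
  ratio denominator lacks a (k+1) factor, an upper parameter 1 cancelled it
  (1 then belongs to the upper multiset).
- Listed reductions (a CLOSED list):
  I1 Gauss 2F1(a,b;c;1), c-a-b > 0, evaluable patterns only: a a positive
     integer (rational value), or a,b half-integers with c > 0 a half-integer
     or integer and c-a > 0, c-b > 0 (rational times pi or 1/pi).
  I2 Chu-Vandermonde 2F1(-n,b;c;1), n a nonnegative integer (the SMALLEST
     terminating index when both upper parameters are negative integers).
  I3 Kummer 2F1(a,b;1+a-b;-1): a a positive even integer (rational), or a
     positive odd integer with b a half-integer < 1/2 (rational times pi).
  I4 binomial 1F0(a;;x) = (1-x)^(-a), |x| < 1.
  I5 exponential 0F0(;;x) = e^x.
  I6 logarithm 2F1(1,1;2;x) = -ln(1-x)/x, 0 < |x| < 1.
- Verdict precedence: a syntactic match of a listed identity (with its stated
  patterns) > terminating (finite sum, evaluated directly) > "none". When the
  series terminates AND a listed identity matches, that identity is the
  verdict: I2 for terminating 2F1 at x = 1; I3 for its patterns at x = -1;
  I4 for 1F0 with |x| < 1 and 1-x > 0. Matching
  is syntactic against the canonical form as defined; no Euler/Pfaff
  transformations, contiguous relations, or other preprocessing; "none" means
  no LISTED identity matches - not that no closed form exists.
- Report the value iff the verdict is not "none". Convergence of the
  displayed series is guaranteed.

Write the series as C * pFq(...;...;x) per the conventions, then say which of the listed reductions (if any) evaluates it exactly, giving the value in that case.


This is -7/12 * 2F1(-2/3, 7/2; 31/6; -1) in reduced canonical form. Verdict: none - at argument -1 the multisets {-2/3, 7/2} ; {31/6} match no listed identity.

Structural cue: x = (-1) and (1)_k (C = -7/12) is k! itself.
Term ratio: r(k) = (-1) * (k-2/3) (k+7/2) / [(k+31/6) (k+1)] - rational; roots negated = parameters, x = (-1), C = -7/12.


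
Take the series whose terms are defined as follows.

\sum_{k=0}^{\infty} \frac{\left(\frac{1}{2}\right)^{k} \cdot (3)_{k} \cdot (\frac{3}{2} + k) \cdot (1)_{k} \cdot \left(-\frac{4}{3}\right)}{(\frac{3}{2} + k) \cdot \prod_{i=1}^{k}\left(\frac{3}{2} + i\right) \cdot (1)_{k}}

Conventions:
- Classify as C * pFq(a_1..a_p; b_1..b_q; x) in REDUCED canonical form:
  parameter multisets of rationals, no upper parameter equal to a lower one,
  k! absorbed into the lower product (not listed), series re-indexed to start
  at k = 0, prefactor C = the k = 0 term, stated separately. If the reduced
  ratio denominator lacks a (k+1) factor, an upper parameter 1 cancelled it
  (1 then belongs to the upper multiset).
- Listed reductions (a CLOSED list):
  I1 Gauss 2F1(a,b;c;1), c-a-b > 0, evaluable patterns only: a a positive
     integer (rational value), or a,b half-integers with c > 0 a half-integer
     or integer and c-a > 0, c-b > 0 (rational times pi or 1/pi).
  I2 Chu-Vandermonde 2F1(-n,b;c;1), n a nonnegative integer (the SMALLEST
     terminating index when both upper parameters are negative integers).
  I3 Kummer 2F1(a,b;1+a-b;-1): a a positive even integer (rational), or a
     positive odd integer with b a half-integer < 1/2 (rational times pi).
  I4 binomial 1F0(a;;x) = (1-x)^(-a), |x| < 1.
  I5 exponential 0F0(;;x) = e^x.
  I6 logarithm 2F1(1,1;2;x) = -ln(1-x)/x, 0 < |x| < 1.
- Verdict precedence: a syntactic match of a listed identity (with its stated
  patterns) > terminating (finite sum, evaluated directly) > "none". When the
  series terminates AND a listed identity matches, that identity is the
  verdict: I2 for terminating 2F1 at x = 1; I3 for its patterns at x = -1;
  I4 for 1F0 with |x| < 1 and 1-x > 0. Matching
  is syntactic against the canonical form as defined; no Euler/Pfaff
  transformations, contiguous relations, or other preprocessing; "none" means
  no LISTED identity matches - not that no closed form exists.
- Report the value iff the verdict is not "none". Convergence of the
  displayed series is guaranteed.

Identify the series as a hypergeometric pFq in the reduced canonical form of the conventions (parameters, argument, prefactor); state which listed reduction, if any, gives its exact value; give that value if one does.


The series (x = \frac{1}{2}) is 2F1: upper {1, 3}, lower {\frac{5}{2}}, prefactor -\frac{4}{3}. Verdict: none - this 2F1 at x = \frac{1}{2} matches no listed pattern, and upper {1, 3} holds no stopper.

Key observation: with t_0 = -\frac{4}{3}, the lower running product (C = -4/3, x = 1/2) is a rising factorial.
Term ratio: r(k) = \frac{1}{2} * (k+1) (k+3) / [(k+\frac{5}{2}) (k+1)] - rational in k. x = \frac{1}{2}; t_0 = -\frac{4}{3}; negate the roots.
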